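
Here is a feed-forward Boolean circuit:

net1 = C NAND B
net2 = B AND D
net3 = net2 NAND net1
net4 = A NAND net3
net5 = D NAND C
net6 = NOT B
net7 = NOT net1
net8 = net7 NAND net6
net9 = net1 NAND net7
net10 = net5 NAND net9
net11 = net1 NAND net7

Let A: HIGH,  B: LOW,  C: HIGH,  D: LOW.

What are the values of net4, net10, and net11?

net4 = LOW; net10 = LOW; net11 = HIGH

net1 = C NAND B = HIGH NAND LOW = HIGH
net2 = B AND D = LOW AND LOW = LOW
net3 = net2 NAND net1 = LOW NAND HIGH = HIGH
net4 = A NAND net3 = HIGH NAND HIGH = LOW
net5 = D NAND C = LOW NAND HIGH = HIGH
net7 = NOT net1 = NOT HIGH = LOW
net9 = net1 NAND net7 = HIGH NAND LOW = HIGH
net10 = net5 NAND net9 = HIGH NAND HIGH = LOW
net11 = net1 NAND net7 = HIGH NAND LOW = HIGH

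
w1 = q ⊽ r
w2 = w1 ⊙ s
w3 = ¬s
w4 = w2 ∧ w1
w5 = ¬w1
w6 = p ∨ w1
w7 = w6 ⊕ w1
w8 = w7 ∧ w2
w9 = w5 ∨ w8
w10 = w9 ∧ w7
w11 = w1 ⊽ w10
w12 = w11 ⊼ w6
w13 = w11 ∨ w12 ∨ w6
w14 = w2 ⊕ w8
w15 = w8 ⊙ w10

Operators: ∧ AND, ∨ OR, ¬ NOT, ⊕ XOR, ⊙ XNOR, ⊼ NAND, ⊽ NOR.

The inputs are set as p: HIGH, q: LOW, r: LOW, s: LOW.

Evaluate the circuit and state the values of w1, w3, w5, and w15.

w1 = HIGH, w3 = HIGH, w5 = LOW, w15 = HIGH

w1 = q NOR r = LOW NOR LOW = HIGH
w2 = w1 XNOR s = HIGH XNOR LOW = LOW
w3 = NOT s = NOT LOW = HIGH
w5 = NOT w1 = NOT HIGH = LOW
w6 = p OR w1 = HIGH OR HIGH = HIGH
w7 = w6 XOR w1 = HIGH XOR HIGH = LOW
w8 = w7 AND w2 = LOW AND LOW = LOW
w9 = w5 OR w8 = LOW OR LOW = LOW
w10 = w9 AND w7 = LOW AND LOW = LOW
w15 = w8 XNOR w10 = LOW XNOR LOW = HIGH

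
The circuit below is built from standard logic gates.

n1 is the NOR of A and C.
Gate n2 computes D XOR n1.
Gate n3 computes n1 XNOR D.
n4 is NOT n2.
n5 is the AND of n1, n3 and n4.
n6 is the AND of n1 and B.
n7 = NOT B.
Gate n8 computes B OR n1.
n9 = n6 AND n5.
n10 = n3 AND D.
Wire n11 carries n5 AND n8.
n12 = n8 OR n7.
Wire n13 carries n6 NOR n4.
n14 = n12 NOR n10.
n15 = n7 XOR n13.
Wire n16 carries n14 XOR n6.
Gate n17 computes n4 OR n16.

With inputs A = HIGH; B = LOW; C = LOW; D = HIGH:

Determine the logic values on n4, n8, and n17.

n4 = LOW, n8 = LOW, n17 = LOW

n1 = A NOR C = HIGH NOR LOW = LOW
n2 = D XOR n1 = HIGH XOR LOW = HIGH
n3 = n1 XNOR D = LOW XNOR HIGH = LOW
n4 = NOT n2 = NOT HIGH = LOW
n6 = n1 AND B = LOW AND LOW = LOW
n7 = NOT B = NOT LOW = HIGH
n8 = B OR n1 = LOW OR LOW = LOW
n10 = n3 AND D = LOW AND HIGH = LOW
n12 = n8 OR n7 = LOW OR HIGH = HIGH
n14 = n12 NOR n10 = HIGH NOR LOW = LOW
n16 = n14 XOR n6 = LOW XOR LOW = LOW
n17 = n4 OR n16 = LOW OR LOW = LOW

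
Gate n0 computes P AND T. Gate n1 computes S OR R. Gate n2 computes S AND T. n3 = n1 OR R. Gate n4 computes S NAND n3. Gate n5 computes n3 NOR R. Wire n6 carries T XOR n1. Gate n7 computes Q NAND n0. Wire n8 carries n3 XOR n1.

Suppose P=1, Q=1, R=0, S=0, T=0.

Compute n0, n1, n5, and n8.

n0 = 0  n1 = 0  n5 = 1  n8 = 0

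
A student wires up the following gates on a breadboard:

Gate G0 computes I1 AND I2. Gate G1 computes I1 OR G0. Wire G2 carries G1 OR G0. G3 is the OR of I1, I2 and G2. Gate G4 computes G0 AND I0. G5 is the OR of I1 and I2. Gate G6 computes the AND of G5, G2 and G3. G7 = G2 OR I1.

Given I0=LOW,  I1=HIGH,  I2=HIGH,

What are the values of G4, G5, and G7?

G0 = I1 AND I2 = HIGH AND HIGH = HIGH
G1 = I1 OR G0 = HIGH OR HIGH = HIGH
G2 = G1 OR G0 = HIGH OR HIGH = HIGH
G4 = G0 AND I0 = HIGH AND LOW = LOW
G5 = I1 OR I2 = HIGH OR HIGH = HIGH
G7 = G2 OR I1 = HIGH OR HIGH = HIGH

G4 = LOW, G5 = HIGH, G7 = HIGH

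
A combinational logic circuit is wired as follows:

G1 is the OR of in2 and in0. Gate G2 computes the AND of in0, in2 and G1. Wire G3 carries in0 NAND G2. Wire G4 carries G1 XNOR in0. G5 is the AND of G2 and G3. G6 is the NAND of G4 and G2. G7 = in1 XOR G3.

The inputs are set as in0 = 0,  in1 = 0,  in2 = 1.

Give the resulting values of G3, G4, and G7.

G1 = in2 OR in0 = 1 OR 0 = 1
G2 = in0 AND in2 AND G1 = 0 AND 1 AND 1 = 0
G3 = in0 NAND G2 = 0 NAND 0 = 1
G4 = G1 XNOR in0 = 1 XNOR 0 = 0
G7 = in1 XOR G3 = 0 XOR 1 = 1

G3 = 1, G4 = 0, G7 = 1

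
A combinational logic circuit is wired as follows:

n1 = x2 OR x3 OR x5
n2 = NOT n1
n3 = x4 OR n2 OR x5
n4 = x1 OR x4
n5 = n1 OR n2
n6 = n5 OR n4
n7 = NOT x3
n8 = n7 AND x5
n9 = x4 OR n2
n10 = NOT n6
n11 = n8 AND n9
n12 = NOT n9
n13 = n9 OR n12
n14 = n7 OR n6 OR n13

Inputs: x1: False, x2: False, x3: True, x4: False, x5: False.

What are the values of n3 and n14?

n1 = x2 OR x3 OR x5 = False OR True OR False = True
n2 = NOT n1 = NOT True = False
n3 = x4 OR n2 OR x5 = False OR False OR False = False
n4 = x1 OR x4 = False OR False = False
n5 = n1 OR n2 = True OR False = True
n6 = n5 OR n4 = True OR False = True
n7 = NOT x3 = NOT True = False
n9 = x4 OR n2 = False OR False = False
n12 = NOT n9 = NOT False = True
n13 = n9 OR n12 = False OR True = True
n14 = n7 OR n6 OR n13 = False OR True OR True = True

n3 = False, n14 = True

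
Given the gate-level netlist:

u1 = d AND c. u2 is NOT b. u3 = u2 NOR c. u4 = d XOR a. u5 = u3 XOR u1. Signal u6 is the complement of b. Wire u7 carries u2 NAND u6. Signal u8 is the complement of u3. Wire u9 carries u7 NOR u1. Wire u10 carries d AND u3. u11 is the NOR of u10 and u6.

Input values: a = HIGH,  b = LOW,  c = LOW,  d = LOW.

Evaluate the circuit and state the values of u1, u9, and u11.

u1 = d AND c = LOW AND LOW = LOW
u2 = NOT b = NOT LOW = HIGH
u3 = u2 NOR c = HIGH NOR LOW = LOW
u6 = NOT b = NOT LOW = HIGH
u7 = u2 NAND u6 = HIGH NAND HIGH = LOW
u9 = u7 NOR u1 = LOW NOR LOW = HIGH
u10 = d AND u3 = LOW AND LOW = LOW
u11 = u10 NOR u6 = LOW NOR HIGH = LOW

u1 = LOW; u9 = HIGH; u11 = LOW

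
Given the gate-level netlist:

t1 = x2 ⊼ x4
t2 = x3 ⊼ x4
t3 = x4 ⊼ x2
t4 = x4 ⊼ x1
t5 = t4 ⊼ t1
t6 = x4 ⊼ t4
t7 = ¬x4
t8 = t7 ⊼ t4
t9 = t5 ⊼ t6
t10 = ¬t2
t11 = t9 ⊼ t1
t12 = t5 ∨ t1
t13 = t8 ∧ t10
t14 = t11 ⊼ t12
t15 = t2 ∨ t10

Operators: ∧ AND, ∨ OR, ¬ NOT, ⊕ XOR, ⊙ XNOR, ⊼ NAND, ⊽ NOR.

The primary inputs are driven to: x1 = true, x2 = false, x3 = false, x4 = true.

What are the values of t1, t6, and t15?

t1 = true  t6 = true  t15 = true

t1 = x2 NAND x4 = false NAND true = true
t2 = x3 NAND x4 = false NAND true = true
t4 = x4 NAND x1 = true NAND true = false
t6 = x4 NAND t4 = true NAND false = true
t10 = NOT t2 = NOT true = false
t15 = t2 OR t10 = true OR false = true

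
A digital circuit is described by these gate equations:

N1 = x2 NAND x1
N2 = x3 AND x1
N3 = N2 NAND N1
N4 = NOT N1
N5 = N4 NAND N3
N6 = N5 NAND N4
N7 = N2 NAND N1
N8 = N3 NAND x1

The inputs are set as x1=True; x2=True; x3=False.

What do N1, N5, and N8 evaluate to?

N1 = False  N5 = False  N8 = False

N1 = x2 NAND x1 = True NAND True = False
N2 = x3 AND x1 = False AND True = False
N3 = N2 NAND N1 = False NAND False = True
N4 = NOT N1 = NOT False = True
N5 = N4 NAND N3 = True NAND True = False
N8 = N3 NAND x1 = True NAND True = False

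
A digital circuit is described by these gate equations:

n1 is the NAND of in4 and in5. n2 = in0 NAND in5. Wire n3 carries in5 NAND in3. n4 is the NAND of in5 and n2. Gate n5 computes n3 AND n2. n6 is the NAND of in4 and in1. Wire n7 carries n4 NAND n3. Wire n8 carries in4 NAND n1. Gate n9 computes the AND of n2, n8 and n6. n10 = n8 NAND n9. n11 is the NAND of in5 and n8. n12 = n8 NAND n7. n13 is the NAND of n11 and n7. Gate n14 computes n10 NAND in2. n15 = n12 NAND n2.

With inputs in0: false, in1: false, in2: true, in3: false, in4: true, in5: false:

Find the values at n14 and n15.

n14 = false; n15 = false

n1 = in4 NAND in5 = true NAND false = true
n2 = in0 NAND in5 = false NAND false = true
n3 = in5 NAND in3 = false NAND false = true
n4 = in5 NAND n2 = false NAND true = true
n6 = in4 NAND in1 = true NAND false = true
n7 = n4 NAND n3 = true NAND true = false
n8 = in4 NAND n1 = true NAND true = false
n9 = n2 AND n8 AND n6 = true AND false AND true = false
n10 = n8 NAND n9 = false NAND false = true
n12 = n8 NAND n7 = false NAND false = true
n14 = n10 NAND in2 = true NAND true = false
n15 = n12 NAND n2 = true NAND true = false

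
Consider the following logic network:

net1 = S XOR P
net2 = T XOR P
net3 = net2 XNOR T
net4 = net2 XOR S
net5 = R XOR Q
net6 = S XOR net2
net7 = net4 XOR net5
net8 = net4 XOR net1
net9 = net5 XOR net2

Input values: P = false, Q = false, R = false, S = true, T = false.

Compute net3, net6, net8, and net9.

net3 = true, net6 = true, net8 = false, net9 = false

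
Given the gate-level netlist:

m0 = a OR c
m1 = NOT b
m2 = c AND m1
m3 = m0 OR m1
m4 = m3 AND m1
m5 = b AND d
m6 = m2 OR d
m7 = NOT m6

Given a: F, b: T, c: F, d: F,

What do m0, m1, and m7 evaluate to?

m0 = F, m1 = F, m7 = T

m0 = a OR c = F OR F = F
m1 = NOT b = NOT T = F
m2 = c AND m1 = F AND F = F
m6 = m2 OR d = F OR F = F
m7 = NOT m6 = NOT F = T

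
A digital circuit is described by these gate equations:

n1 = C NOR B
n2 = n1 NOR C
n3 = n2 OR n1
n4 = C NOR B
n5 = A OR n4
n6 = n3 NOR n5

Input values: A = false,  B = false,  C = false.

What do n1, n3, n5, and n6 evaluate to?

n1 = true, n3 = true, n5 = true, n6 = false

n1 = C NOR B = false NOR false = true
n2 = n1 NOR C = true NOR false = false
n3 = n2 OR n1 = false OR true = true
n4 = C NOR B = false NOR false = true
n5 = A OR n4 = false OR true = true
n6 = n3 NOR n5 = true NOR true = false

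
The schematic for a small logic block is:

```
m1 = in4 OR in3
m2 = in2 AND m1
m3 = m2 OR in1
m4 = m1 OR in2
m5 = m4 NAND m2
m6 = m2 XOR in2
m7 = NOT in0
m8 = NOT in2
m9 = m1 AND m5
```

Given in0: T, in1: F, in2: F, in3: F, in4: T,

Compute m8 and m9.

m1 = in4 OR in3 = T OR F = T
m2 = in2 AND m1 = F AND T = F
m4 = m1 OR in2 = T OR F = T
m5 = m4 NAND m2 = T NAND F = T
m8 = NOT in2 = NOT F = T
m9 = m1 AND m5 = T AND T = T

m8 = T; m9 = T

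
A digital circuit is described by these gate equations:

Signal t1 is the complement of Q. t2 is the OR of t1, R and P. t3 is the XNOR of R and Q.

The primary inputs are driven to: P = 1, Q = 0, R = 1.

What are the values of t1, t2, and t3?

t1 = NOT Q = NOT 0 = 1
t2 = t1 OR R OR P = 1 OR 1 OR 1 = 1
t3 = R XNOR Q = 1 XNOR 0 = 0

t1 = 1, t2 = 1, t3 = 0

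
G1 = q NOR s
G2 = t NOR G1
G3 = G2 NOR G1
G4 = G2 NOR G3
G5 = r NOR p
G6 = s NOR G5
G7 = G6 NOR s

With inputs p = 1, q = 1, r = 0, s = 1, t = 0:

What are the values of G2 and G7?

G2 = 1, G7 = 0

G1 = q NOR s = 1 NOR 1 = 0
G2 = t NOR G1 = 0 NOR 0 = 1
G5 = r NOR p = 0 NOR 1 = 0
G6 = s NOR G5 = 1 NOR 0 = 0
G7 = G6 NOR s = 0 NOR 1 = 0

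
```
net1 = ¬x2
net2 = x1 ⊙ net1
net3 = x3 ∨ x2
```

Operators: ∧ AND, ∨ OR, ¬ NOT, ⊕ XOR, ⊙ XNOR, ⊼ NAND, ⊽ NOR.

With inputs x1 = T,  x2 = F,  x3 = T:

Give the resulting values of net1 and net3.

net1 = NOT x2 = NOT F = T
net3 = x3 OR x2 = T OR F = T

net1 = T; net3 = T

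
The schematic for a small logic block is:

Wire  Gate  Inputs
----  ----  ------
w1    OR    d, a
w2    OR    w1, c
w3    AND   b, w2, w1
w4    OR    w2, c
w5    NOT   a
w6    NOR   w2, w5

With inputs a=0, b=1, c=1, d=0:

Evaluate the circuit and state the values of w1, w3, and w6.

w1 = 0; w3 = 0; w6 = 0

w1 = d OR a = 0 OR 0 = 0
w2 = w1 OR c = 0 OR 1 = 1
w3 = b AND w2 AND w1 = 1 AND 1 AND 0 = 0
w5 = NOT a = NOT 0 = 1
w6 = w2 NOR w5 = 1 NOR 1 = 0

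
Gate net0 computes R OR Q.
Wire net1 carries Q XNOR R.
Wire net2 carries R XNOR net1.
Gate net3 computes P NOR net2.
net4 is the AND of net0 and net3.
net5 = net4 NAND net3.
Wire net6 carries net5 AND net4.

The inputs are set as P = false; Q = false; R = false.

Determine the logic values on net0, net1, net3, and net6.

net0 = false; net1 = true; net3 = true; net6 = false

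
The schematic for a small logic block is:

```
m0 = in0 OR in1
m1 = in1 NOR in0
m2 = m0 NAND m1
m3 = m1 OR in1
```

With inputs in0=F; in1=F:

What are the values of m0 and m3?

m0 = F  m3 = T

m0 = in0 OR in1 = F OR F = F
m1 = in1 NOR in0 = F NOR F = T
m3 = m1 OR in1 = T OR F = T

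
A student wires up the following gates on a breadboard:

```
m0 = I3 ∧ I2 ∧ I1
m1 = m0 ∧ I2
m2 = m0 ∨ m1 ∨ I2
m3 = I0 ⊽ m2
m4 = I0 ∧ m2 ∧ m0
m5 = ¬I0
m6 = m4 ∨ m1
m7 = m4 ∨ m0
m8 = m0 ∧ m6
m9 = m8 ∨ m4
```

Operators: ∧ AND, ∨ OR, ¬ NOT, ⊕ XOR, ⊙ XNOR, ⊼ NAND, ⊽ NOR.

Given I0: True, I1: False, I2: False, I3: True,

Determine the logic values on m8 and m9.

m8 = False, m9 = False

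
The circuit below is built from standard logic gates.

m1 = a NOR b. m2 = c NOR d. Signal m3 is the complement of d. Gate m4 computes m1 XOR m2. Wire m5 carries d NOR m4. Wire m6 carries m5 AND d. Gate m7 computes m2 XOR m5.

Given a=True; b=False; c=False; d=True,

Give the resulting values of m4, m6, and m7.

m1 = a NOR b = True NOR False = False
m2 = c NOR d = False NOR True = False
m4 = m1 XOR m2 = False XOR False = False
m5 = d NOR m4 = True NOR False = False
m6 = m5 AND d = False AND True = False
m7 = m2 XOR m5 = False XOR False = False

m4 = False, m6 = False, m7 = False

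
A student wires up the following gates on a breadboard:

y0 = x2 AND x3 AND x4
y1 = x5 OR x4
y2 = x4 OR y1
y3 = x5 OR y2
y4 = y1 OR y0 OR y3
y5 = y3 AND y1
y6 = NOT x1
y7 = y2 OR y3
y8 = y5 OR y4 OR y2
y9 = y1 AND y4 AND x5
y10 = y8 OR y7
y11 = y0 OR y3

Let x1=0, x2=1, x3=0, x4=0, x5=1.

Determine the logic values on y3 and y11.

y0 = x2 AND x3 AND x4 = 1 AND 0 AND 0 = 0
y1 = x5 OR x4 = 1 OR 0 = 1
y2 = x4 OR y1 = 0 OR 1 = 1
y3 = x5 OR y2 = 1 OR 1 = 1
y11 = y0 OR y3 = 0 OR 1 = 1

y3 = 1; y11 = 1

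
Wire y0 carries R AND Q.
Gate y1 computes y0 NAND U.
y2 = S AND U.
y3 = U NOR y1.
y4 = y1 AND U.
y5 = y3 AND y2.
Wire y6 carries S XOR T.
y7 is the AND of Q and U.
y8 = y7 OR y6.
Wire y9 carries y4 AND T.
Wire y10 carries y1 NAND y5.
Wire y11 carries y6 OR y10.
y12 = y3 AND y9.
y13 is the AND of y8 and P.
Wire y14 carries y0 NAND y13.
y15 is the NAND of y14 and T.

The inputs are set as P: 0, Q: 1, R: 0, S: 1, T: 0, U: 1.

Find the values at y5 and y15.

y5 = 0, y15 = 1

y0 = R AND Q = 0 AND 1 = 0
y1 = y0 NAND U = 0 NAND 1 = 1
y2 = S AND U = 1 AND 1 = 1
y3 = U NOR y1 = 1 NOR 1 = 0
y5 = y3 AND y2 = 0 AND 1 = 0
y6 = S XOR T = 1 XOR 0 = 1
y7 = Q AND U = 1 AND 1 = 1
y8 = y7 OR y6 = 1 OR 1 = 1
y13 = y8 AND P = 1 AND 0 = 0
y14 = y0 NAND y13 = 0 NAND 0 = 1
y15 = y14 NAND T = 1 NAND 0 = 1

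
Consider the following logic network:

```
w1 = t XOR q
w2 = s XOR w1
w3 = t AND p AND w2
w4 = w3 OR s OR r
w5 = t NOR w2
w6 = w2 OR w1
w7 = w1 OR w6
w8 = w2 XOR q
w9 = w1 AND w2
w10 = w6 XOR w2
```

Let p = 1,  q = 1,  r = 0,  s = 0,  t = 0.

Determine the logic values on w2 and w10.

w1 = t XOR q = 0 XOR 1 = 1
w2 = s XOR w1 = 0 XOR 1 = 1
w6 = w2 OR w1 = 1 OR 1 = 1
w10 = w6 XOR w2 = 1 XOR 1 = 0

w2 = 1, w10 = 0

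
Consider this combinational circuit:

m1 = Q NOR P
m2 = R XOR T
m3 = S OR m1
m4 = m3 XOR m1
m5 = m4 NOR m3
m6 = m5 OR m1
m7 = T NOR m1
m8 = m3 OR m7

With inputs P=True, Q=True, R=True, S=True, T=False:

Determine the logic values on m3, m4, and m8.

m3 = True, m4 = True, m8 = True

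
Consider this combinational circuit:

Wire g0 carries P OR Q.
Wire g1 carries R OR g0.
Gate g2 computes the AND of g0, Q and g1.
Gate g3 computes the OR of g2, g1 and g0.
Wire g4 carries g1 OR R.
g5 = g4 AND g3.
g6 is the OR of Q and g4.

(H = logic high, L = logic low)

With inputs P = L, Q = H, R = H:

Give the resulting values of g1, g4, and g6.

g0 = P OR Q = L OR H = H
g1 = R OR g0 = H OR H = H
g4 = g1 OR R = H OR H = H
g6 = Q OR g4 = H OR H = H

g1 = H  g4 = H  g6 = H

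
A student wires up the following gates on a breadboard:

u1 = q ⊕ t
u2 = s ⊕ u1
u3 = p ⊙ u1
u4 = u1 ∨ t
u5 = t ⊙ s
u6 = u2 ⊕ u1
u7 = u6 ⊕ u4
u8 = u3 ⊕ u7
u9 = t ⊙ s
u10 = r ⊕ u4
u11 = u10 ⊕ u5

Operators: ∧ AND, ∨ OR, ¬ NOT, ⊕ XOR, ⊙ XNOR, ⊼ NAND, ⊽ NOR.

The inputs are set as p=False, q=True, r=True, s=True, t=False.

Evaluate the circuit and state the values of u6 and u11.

u6 = True  u11 = False

u1 = q XOR t = True XOR False = True
u2 = s XOR u1 = True XOR True = False
u4 = u1 OR t = True OR False = True
u5 = t XNOR s = False XNOR True = False
u6 = u2 XOR u1 = False XOR True = True
u10 = r XOR u4 = True XOR True = False
u11 = u10 XOR u5 = False XOR False = False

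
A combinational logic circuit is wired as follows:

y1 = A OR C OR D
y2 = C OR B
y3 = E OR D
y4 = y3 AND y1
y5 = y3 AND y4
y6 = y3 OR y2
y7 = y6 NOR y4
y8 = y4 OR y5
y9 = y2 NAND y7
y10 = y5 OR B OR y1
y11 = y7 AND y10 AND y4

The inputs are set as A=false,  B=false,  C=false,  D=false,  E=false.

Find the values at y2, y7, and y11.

y1 = A OR C OR D = false OR false OR false = false
y2 = C OR B = false OR false = false
y3 = E OR D = false OR false = false
y4 = y3 AND y1 = false AND false = false
y5 = y3 AND y4 = false AND false = false
y6 = y3 OR y2 = false OR false = false
y7 = y6 NOR y4 = false NOR false = true
y10 = y5 OR B OR y1 = false OR false OR false = false
y11 = y7 AND y10 AND y4 = true AND false AND false = false

y2 = false; y7 = true; y11 = false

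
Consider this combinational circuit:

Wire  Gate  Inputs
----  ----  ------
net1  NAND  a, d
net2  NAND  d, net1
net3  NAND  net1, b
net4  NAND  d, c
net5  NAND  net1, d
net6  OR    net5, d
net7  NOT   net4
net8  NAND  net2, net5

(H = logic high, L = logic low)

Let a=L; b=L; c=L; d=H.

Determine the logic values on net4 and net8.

net1 = a NAND d = L NAND H = H
net2 = d NAND net1 = H NAND H = L
net4 = d NAND c = H NAND L = H
net5 = net1 NAND d = H NAND H = L
net8 = net2 NAND net5 = L NAND L = H

net4 = H, net8 = H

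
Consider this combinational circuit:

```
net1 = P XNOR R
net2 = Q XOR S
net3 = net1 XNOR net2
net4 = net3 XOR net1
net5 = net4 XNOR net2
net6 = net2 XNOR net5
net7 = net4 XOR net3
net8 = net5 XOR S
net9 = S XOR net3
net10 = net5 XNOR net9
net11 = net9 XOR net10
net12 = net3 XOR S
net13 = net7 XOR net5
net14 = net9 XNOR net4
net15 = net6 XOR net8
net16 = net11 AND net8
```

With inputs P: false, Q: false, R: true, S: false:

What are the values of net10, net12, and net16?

net1 = P XNOR R = false XNOR true = false
net2 = Q XOR S = false XOR false = false
net3 = net1 XNOR net2 = false XNOR false = true
net4 = net3 XOR net1 = true XOR false = true
net5 = net4 XNOR net2 = true XNOR false = false
net8 = net5 XOR S = false XOR false = false
net9 = S XOR net3 = false XOR true = true
net10 = net5 XNOR net9 = false XNOR true = false
net11 = net9 XOR net10 = true XOR false = true
net12 = net3 XOR S = true XOR false = true
net16 = net11 AND net8 = true AND false = false

net10 = false; net12 = true; net16 = false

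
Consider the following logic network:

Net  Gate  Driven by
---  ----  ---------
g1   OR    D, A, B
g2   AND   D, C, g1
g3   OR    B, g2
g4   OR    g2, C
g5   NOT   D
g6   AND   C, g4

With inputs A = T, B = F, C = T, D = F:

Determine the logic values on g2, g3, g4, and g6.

g1 = D OR A OR B = F OR T OR F = T
g2 = D AND C AND g1 = F AND T AND T = F
g3 = B OR g2 = F OR F = F
g4 = g2 OR C = F OR T = T
g6 = C AND g4 = T AND T = T

g2 = F, g3 = F, g4 = T, g6 = T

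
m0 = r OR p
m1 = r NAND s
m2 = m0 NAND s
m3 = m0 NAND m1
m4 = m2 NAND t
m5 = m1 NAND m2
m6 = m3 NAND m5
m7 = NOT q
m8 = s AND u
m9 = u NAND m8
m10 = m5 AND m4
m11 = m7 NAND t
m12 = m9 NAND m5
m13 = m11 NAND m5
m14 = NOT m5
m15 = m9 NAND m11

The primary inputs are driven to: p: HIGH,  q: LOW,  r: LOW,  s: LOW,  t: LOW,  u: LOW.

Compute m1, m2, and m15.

m1 = HIGH, m2 = HIGH, m15 = LOW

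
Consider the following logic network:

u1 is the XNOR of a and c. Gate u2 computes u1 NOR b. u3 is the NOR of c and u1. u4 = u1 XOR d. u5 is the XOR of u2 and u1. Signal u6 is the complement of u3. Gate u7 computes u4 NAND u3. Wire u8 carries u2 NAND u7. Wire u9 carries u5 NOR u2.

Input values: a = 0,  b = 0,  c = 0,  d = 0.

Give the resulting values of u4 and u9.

u1 = a XNOR c = 0 XNOR 0 = 1
u2 = u1 NOR b = 1 NOR 0 = 0
u4 = u1 XOR d = 1 XOR 0 = 1
u5 = u2 XOR u1 = 0 XOR 1 = 1
u9 = u5 NOR u2 = 1 NOR 0 = 0

u4 = 1, u9 = 0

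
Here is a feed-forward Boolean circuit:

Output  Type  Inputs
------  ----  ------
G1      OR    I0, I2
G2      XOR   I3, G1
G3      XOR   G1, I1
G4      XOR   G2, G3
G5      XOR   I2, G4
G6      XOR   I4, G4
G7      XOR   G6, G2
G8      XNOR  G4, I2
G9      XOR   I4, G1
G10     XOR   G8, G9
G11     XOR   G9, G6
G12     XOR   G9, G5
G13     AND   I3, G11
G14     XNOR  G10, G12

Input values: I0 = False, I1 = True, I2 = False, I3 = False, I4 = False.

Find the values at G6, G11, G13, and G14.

G1 = I0 OR I2 = False OR False = False
G2 = I3 XOR G1 = False XOR False = False
G3 = G1 XOR I1 = False XOR True = True
G4 = G2 XOR G3 = False XOR True = True
G5 = I2 XOR G4 = False XOR True = True
G6 = I4 XOR G4 = False XOR True = True
G8 = G4 XNOR I2 = True XNOR False = False
G9 = I4 XOR G1 = False XOR False = False
G10 = G8 XOR G9 = False XOR False = False
G11 = G9 XOR G6 = False XOR True = True
G12 = G9 XOR G5 = False XOR True = True
G13 = I3 AND G11 = False AND True = False
G14 = G10 XNOR G12 = False XNOR True = False

G6 = True, G11 = True, G13 = False, G14 = False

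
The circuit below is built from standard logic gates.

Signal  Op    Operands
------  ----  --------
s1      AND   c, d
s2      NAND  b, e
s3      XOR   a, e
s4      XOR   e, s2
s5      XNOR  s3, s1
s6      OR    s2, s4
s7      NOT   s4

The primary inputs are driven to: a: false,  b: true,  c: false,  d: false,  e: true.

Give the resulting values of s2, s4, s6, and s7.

s2 = b NAND e = true NAND true = false
s4 = e XOR s2 = true XOR false = true
s6 = s2 OR s4 = false OR true = true
s7 = NOT s4 = NOT true = false

s2 = false; s4 = true; s6 = true; s7 = false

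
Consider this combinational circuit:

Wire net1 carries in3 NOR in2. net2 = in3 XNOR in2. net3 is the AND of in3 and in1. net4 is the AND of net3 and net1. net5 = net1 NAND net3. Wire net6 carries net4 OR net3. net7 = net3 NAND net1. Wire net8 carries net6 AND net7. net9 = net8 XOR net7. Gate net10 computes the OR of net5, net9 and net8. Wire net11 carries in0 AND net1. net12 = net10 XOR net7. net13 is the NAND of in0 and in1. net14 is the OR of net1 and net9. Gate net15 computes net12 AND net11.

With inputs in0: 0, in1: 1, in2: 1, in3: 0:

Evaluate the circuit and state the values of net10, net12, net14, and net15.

net10 = 1; net12 = 0; net14 = 1; net15 = 0

net1 = in3 NOR in2 = 0 NOR 1 = 0
net3 = in3 AND in1 = 0 AND 1 = 0
net4 = net3 AND net1 = 0 AND 0 = 0
net5 = net1 NAND net3 = 0 NAND 0 = 1
net6 = net4 OR net3 = 0 OR 0 = 0
net7 = net3 NAND net1 = 0 NAND 0 = 1
net8 = net6 AND net7 = 0 AND 1 = 0
net9 = net8 XOR net7 = 0 XOR 1 = 1
net10 = net5 OR net9 OR net8 = 1 OR 1 OR 0 = 1
net11 = in0 AND net1 = 0 AND 0 = 0
net12 = net10 XOR net7 = 1 XOR 1 = 0
net14 = net1 OR net9 = 0 OR 1 = 1
net15 = net12 AND net11 = 0 AND 0 = 0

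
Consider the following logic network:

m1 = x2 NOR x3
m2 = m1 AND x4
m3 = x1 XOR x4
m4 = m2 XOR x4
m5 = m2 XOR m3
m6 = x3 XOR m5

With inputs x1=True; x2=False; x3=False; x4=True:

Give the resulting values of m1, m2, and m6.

m1 = x2 NOR x3 = False NOR False = True
m2 = m1 AND x4 = True AND True = True
m3 = x1 XOR x4 = True XOR True = False
m5 = m2 XOR m3 = True XOR False = True
m6 = x3 XOR m5 = False XOR True = True

m1 = True, m2 = True, m6 = True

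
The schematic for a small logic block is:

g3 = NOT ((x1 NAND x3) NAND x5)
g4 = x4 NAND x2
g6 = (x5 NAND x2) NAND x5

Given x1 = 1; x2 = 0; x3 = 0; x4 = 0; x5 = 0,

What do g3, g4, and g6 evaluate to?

g3 = NOT ((1 NAND 0) NAND 0) = 0
g4 = 0 NAND 0 = 1
g6 = (0 NAND 0) NAND 0 = 1

g3 = 0, g4 = 1, g6 = 1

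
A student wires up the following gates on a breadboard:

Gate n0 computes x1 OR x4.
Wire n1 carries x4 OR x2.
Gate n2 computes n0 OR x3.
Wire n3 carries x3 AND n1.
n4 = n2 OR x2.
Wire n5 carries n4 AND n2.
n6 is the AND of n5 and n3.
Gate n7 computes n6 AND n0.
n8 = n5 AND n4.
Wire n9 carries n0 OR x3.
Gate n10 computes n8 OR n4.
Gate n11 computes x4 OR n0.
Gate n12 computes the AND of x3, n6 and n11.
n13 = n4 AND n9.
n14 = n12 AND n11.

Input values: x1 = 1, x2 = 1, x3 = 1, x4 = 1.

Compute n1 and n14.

n1 = 1  n14 = 1

n0 = x1 OR x4 = 1 OR 1 = 1
n1 = x4 OR x2 = 1 OR 1 = 1
n2 = n0 OR x3 = 1 OR 1 = 1
n3 = x3 AND n1 = 1 AND 1 = 1
n4 = n2 OR x2 = 1 OR 1 = 1
n5 = n4 AND n2 = 1 AND 1 = 1
n6 = n5 AND n3 = 1 AND 1 = 1
n11 = x4 OR n0 = 1 OR 1 = 1
n12 = x3 AND n6 AND n11 = 1 AND 1 AND 1 = 1
n14 = n12 AND n11 = 1 AND 1 = 1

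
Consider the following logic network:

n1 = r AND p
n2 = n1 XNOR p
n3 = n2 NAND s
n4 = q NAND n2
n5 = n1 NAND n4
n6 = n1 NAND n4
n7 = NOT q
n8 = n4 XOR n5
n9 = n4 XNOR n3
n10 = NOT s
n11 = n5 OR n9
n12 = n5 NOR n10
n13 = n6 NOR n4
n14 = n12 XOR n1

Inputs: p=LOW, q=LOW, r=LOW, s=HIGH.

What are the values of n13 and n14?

n13 = LOW, n14 = LOW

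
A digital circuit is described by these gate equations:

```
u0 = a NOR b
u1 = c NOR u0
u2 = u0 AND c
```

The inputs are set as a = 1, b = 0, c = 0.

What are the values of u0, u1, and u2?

u0 = 0; u1 = 1; u2 = 0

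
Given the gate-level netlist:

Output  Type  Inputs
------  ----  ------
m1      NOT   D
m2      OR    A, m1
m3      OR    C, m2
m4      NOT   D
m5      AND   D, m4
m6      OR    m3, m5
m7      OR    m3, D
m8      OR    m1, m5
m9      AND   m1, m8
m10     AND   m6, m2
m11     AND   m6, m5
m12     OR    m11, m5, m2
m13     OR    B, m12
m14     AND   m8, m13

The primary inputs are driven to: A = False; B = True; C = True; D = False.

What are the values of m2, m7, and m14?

m1 = NOT D = NOT False = True
m2 = A OR m1 = False OR True = True
m3 = C OR m2 = True OR True = True
m4 = NOT D = NOT False = True
m5 = D AND m4 = False AND True = False
m6 = m3 OR m5 = True OR False = True
m7 = m3 OR D = True OR False = True
m8 = m1 OR m5 = True OR False = True
m11 = m6 AND m5 = True AND False = False
m12 = m11 OR m5 OR m2 = False OR False OR True = True
m13 = B OR m12 = True OR True = True
m14 = m8 AND m13 = True AND True = True

m2 = True, m7 = True, m14 = True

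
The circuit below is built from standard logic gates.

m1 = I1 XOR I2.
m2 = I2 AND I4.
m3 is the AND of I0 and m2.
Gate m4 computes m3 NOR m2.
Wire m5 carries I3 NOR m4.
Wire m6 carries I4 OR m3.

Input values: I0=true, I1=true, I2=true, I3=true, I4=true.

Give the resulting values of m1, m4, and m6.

m1 = false, m4 = false, m6 = true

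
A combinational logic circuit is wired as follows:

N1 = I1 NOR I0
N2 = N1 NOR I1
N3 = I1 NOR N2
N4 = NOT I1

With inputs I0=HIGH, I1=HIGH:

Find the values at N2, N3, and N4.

N2 = LOW  N3 = LOW  N4 = LOW

N1 = I1 NOR I0 = HIGH NOR HIGH = LOW
N2 = N1 NOR I1 = LOW NOR HIGH = LOW
N3 = I1 NOR N2 = HIGH NOR LOW = LOW
N4 = NOT I1 = NOT HIGH = LOW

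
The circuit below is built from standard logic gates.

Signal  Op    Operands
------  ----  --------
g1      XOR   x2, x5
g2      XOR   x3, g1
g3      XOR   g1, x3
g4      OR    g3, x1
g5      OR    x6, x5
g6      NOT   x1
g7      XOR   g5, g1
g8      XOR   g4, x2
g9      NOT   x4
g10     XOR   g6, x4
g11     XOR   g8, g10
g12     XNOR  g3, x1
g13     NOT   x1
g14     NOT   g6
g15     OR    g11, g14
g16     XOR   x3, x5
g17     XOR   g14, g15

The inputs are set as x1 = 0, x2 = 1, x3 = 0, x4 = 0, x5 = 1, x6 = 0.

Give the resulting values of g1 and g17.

g1 = 0; g17 = 0

g1 = x2 XOR x5 = 1 XOR 1 = 0
g3 = g1 XOR x3 = 0 XOR 0 = 0
g4 = g3 OR x1 = 0 OR 0 = 0
g6 = NOT x1 = NOT 0 = 1
g8 = g4 XOR x2 = 0 XOR 1 = 1
g10 = g6 XOR x4 = 1 XOR 0 = 1
g11 = g8 XOR g10 = 1 XOR 1 = 0
g14 = NOT g6 = NOT 1 = 0
g15 = g11 OR g14 = 0 OR 0 = 0
g17 = g14 XOR g15 = 0 XOR 0 = 0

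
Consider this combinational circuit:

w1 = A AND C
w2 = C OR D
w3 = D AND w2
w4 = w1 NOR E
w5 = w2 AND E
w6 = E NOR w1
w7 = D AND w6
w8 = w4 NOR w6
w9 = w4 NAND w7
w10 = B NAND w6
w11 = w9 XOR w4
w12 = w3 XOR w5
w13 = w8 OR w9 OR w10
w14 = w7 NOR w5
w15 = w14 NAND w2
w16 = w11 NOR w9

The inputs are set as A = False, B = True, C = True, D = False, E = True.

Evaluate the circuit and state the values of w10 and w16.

w1 = A AND C = False AND True = False
w4 = w1 NOR E = False NOR True = False
w6 = E NOR w1 = True NOR False = False
w7 = D AND w6 = False AND False = False
w9 = w4 NAND w7 = False NAND False = True
w10 = B NAND w6 = True NAND False = True
w11 = w9 XOR w4 = True XOR False = True
w16 = w11 NOR w9 = True NOR True = False

w10 = True, w16 = False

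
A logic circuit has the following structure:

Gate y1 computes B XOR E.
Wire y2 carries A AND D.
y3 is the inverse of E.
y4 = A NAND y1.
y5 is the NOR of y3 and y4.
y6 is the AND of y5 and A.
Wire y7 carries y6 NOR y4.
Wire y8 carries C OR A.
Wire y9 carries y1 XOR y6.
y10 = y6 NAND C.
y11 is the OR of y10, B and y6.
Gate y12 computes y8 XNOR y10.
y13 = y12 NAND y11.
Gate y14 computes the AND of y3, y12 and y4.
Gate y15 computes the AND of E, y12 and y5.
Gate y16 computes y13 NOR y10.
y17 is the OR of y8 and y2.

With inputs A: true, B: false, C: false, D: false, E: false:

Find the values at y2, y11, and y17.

y1 = B XOR E = false XOR false = false
y2 = A AND D = true AND false = false
y3 = NOT E = NOT false = true
y4 = A NAND y1 = true NAND false = true
y5 = y3 NOR y4 = true NOR true = false
y6 = y5 AND A = false AND true = false
y8 = C OR A = false OR true = true
y10 = y6 NAND C = false NAND false = true
y11 = y10 OR B OR y6 = true OR false OR false = true
y17 = y8 OR y2 = true OR false = true

y2 = false  y11 = true  y17 = true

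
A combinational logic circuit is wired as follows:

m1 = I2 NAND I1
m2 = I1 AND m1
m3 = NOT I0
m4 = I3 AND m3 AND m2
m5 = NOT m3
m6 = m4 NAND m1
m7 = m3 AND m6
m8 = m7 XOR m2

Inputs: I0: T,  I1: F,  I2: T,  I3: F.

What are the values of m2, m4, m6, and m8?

m1 = I2 NAND I1 = T NAND F = T
m2 = I1 AND m1 = F AND T = F
m3 = NOT I0 = NOT T = F
m4 = I3 AND m3 AND m2 = F AND F AND F = F
m6 = m4 NAND m1 = F NAND T = T
m7 = m3 AND m6 = F AND T = F
m8 = m7 XOR m2 = F XOR F = F

m2 = F  m4 = F  m6 = T  m8 = F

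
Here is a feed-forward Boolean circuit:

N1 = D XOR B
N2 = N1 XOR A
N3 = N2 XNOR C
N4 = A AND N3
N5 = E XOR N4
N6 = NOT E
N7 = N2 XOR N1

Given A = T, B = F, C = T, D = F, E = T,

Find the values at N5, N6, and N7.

N5 = F; N6 = F; N7 = T

N1 = D XOR B = F XOR F = F
N2 = N1 XOR A = F XOR T = T
N3 = N2 XNOR C = T XNOR T = T
N4 = A AND N3 = T AND T = T
N5 = E XOR N4 = T XOR T = F
N6 = NOT E = NOT T = F
N7 = N2 XOR N1 = T XOR F = T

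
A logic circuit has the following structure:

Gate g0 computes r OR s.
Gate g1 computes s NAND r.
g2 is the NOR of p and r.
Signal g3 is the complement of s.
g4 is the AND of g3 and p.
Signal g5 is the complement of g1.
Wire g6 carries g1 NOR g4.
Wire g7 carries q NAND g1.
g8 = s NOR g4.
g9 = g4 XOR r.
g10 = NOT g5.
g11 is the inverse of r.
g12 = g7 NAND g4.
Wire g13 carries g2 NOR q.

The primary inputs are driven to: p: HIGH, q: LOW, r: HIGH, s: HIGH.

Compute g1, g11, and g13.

g1 = s NAND r = HIGH NAND HIGH = LOW
g2 = p NOR r = HIGH NOR HIGH = LOW
g11 = NOT r = NOT HIGH = LOW
g13 = g2 NOR q = LOW NOR LOW = HIGH

g1 = LOW, g11 = LOW, g13 = HIGH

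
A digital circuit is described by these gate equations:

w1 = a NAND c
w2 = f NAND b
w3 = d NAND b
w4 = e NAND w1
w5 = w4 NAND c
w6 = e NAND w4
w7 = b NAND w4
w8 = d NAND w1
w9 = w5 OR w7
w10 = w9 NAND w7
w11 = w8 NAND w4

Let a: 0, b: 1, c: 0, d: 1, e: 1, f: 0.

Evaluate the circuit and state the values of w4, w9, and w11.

w4 = 0, w9 = 1, w11 = 1

w1 = a NAND c = 0 NAND 0 = 1
w4 = e NAND w1 = 1 NAND 1 = 0
w5 = w4 NAND c = 0 NAND 0 = 1
w7 = b NAND w4 = 1 NAND 0 = 1
w8 = d NAND w1 = 1 NAND 1 = 0
w9 = w5 OR w7 = 1 OR 1 = 1
w11 = w8 NAND w4 = 0 NAND 0 = 1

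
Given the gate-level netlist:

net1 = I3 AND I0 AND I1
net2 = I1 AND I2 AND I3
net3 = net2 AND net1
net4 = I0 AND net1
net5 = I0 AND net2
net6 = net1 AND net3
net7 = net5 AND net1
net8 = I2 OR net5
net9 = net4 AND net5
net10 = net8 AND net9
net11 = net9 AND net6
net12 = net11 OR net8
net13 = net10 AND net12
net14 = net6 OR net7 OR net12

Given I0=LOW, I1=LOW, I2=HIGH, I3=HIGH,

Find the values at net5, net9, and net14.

net1 = I3 AND I0 AND I1 = HIGH AND LOW AND LOW = LOW
net2 = I1 AND I2 AND I3 = LOW AND HIGH AND HIGH = LOW
net3 = net2 AND net1 = LOW AND LOW = LOW
net4 = I0 AND net1 = LOW AND LOW = LOW
net5 = I0 AND net2 = LOW AND LOW = LOW
net6 = net1 AND net3 = LOW AND LOW = LOW
net7 = net5 AND net1 = LOW AND LOW = LOW
net8 = I2 OR net5 = HIGH OR LOW = HIGH
net9 = net4 AND net5 = LOW AND LOW = LOW
net11 = net9 AND net6 = LOW AND LOW = LOW
net12 = net11 OR net8 = LOW OR HIGH = HIGH
net14 = net6 OR net7 OR net12 = LOW OR LOW OR HIGH = HIGH

net5 = LOW, net9 = LOW, net14 = HIGH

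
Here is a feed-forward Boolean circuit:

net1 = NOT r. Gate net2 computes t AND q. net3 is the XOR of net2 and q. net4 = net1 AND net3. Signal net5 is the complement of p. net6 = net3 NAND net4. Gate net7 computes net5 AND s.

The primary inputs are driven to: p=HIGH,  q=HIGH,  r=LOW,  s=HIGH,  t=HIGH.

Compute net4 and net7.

net1 = NOT r = NOT LOW = HIGH
net2 = t AND q = HIGH AND HIGH = HIGH
net3 = net2 XOR q = HIGH XOR HIGH = LOW
net4 = net1 AND net3 = HIGH AND LOW = LOW
net5 = NOT p = NOT HIGH = LOW
net7 = net5 AND s = LOW AND HIGH = LOW

net4 = LOW; net7 = LOW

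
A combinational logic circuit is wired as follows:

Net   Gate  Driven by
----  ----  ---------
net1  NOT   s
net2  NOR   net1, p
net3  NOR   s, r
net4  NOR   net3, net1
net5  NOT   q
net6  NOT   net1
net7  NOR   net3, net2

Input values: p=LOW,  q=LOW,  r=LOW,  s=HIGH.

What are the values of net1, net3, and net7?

net1 = LOW; net3 = LOW; net7 = LOW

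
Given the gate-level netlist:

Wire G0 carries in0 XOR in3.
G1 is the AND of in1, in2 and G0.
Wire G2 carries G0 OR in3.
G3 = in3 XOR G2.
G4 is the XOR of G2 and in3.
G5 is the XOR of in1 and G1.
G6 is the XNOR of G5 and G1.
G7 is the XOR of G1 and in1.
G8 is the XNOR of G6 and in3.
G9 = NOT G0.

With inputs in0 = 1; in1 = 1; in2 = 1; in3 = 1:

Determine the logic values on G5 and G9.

G5 = 1, G9 = 1

G0 = in0 XOR in3 = 1 XOR 1 = 0
G1 = in1 AND in2 AND G0 = 1 AND 1 AND 0 = 0
G5 = in1 XOR G1 = 1 XOR 0 = 1
G9 = NOT G0 = NOT 0 = 1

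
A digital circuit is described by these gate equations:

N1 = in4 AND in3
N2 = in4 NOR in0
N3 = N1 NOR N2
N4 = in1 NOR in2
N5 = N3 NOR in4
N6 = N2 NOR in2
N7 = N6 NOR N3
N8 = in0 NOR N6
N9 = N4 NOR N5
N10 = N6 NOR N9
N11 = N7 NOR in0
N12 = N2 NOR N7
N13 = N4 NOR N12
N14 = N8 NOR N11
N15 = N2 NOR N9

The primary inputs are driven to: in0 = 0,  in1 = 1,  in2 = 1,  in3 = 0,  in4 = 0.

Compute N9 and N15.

N1 = in4 AND in3 = 0 AND 0 = 0
N2 = in4 NOR in0 = 0 NOR 0 = 1
N3 = N1 NOR N2 = 0 NOR 1 = 0
N4 = in1 NOR in2 = 1 NOR 1 = 0
N5 = N3 NOR in4 = 0 NOR 0 = 1
N9 = N4 NOR N5 = 0 NOR 1 = 0
N15 = N2 NOR N9 = 1 NOR 0 = 0

N9 = 0, N15 = 0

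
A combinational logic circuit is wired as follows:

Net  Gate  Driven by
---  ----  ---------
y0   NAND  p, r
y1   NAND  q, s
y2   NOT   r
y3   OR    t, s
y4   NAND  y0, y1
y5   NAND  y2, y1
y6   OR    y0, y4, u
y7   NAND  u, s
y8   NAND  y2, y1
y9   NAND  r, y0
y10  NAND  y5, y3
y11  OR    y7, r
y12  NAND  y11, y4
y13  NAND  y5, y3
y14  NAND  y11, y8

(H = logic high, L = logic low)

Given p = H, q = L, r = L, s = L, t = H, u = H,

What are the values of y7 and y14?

y7 = H, y14 = H

y1 = q NAND s = L NAND L = H
y2 = NOT r = NOT L = H
y7 = u NAND s = H NAND L = H
y8 = y2 NAND y1 = H NAND H = L
y11 = y7 OR r = H OR L = H
y14 = y11 NAND y8 = H NAND L = H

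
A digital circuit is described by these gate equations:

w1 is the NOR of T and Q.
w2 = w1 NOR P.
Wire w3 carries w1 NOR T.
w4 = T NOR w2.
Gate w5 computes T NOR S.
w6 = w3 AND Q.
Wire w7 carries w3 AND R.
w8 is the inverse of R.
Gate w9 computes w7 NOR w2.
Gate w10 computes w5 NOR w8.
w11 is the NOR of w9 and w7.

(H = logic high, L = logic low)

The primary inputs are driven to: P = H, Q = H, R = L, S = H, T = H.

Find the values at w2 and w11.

w2 = L  w11 = L

w1 = T NOR Q = H NOR H = L
w2 = w1 NOR P = L NOR H = L
w3 = w1 NOR T = L NOR H = L
w7 = w3 AND R = L AND L = L
w9 = w7 NOR w2 = L NOR L = H
w11 = w9 NOR w7 = H NOR L = L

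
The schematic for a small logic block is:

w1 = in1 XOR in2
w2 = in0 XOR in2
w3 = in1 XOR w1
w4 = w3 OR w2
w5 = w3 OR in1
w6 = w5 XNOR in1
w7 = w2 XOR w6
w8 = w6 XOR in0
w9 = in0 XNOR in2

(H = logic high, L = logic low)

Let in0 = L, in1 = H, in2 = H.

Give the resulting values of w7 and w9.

w1 = in1 XOR in2 = H XOR H = L
w2 = in0 XOR in2 = L XOR H = H
w3 = in1 XOR w1 = H XOR L = H
w5 = w3 OR in1 = H OR H = H
w6 = w5 XNOR in1 = H XNOR H = H
w7 = w2 XOR w6 = H XOR H = L
w9 = in0 XNOR in2 = L XNOR H = L

w7 = L; w9 = L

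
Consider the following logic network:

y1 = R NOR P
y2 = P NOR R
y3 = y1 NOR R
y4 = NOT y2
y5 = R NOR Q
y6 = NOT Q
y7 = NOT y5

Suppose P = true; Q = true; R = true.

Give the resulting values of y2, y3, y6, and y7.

y2 = false; y3 = false; y6 = false; y7 = true

y1 = R NOR P = true NOR true = false
y2 = P NOR R = true NOR true = false
y3 = y1 NOR R = false NOR true = false
y5 = R NOR Q = true NOR true = false
y6 = NOT Q = NOT true = false
y7 = NOT y5 = NOT false = true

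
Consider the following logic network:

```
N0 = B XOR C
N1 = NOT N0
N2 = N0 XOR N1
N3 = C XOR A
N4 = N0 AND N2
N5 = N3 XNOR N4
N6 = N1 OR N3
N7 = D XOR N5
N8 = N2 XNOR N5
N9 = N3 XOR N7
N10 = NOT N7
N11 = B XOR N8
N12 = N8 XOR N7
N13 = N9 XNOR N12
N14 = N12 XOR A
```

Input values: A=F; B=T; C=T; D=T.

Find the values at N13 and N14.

N13 = F, N14 = T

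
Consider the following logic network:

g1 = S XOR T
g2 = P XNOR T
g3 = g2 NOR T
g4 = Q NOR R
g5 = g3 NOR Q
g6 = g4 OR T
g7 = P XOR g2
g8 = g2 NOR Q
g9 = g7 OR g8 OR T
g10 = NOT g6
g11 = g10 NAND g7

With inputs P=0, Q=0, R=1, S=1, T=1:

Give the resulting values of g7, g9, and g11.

g2 = P XNOR T = 0 XNOR 1 = 0
g4 = Q NOR R = 0 NOR 1 = 0
g6 = g4 OR T = 0 OR 1 = 1
g7 = P XOR g2 = 0 XOR 0 = 0
g8 = g2 NOR Q = 0 NOR 0 = 1
g9 = g7 OR g8 OR T = 0 OR 1 OR 1 = 1
g10 = NOT g6 = NOT 1 = 0
g11 = g10 NAND g7 = 0 NAND 0 = 1

g7 = 0; g9 = 1; g11 = 1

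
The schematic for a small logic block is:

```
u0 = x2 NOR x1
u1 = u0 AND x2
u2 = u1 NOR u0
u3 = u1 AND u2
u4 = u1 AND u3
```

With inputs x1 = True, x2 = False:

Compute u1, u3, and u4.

u1 = False; u3 = False; u4 = False

u0 = x2 NOR x1 = False NOR True = False
u1 = u0 AND x2 = False AND False = False
u2 = u1 NOR u0 = False NOR False = True
u3 = u1 AND u2 = False AND True = False
u4 = u1 AND u3 = False AND False = False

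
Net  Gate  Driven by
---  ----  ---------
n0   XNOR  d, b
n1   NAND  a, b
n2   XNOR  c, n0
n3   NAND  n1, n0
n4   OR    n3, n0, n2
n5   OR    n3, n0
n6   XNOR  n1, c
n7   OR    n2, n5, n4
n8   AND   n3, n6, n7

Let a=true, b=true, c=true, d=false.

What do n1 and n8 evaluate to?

n0 = d XNOR b = false XNOR true = false
n1 = a NAND b = true NAND true = false
n2 = c XNOR n0 = true XNOR false = false
n3 = n1 NAND n0 = false NAND false = true
n4 = n3 OR n0 OR n2 = true OR false OR false = true
n5 = n3 OR n0 = true OR false = true
n6 = n1 XNOR c = false XNOR true = false
n7 = n2 OR n5 OR n4 = false OR true OR true = true
n8 = n3 AND n6 AND n7 = true AND false AND true = false

n1 = false, n8 = false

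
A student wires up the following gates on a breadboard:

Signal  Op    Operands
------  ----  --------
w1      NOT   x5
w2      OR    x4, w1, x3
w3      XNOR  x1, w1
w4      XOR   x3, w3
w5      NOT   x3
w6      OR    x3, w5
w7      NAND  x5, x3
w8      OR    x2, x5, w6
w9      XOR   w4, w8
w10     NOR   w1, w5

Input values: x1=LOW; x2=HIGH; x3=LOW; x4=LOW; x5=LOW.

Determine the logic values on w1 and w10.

w1 = HIGH, w10 = LOW

w1 = NOT x5 = NOT LOW = HIGH
w5 = NOT x3 = NOT LOW = HIGH
w10 = w1 NOR w5 = HIGH NOR HIGH = LOW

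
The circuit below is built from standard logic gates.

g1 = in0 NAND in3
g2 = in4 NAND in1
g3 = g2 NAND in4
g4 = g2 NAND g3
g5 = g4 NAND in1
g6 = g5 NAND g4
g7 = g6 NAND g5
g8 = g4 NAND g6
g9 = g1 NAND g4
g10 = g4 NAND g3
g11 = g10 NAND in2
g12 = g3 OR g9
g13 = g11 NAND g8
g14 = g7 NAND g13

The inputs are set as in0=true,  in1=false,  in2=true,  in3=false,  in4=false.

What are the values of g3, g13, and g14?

g2 = in4 NAND in1 = false NAND false = true
g3 = g2 NAND in4 = true NAND false = true
g4 = g2 NAND g3 = true NAND true = false
g5 = g4 NAND in1 = false NAND false = true
g6 = g5 NAND g4 = true NAND false = true
g7 = g6 NAND g5 = true NAND true = false
g8 = g4 NAND g6 = false NAND true = true
g10 = g4 NAND g3 = false NAND true = true
g11 = g10 NAND in2 = true NAND true = false
g13 = g11 NAND g8 = false NAND true = true
g14 = g7 NAND g13 = false NAND true = true

g3 = true, g13 = true, g14 = true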